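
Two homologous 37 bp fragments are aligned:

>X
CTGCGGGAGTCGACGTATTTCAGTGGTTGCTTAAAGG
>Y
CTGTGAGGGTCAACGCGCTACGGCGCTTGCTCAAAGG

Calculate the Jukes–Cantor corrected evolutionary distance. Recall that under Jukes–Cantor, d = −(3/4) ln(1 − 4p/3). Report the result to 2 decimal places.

0.42

The sequences differ at 12 of 37 sites, so p = 12/37 ≈ 0.324324.
d = −(3/4) ln(1 − 4p/3) = −0.75 ln(1 − 0.432432) = −0.75 ln(0.567568)
  = −0.75 × (-0.566395) = 0.424796 substitutions/site.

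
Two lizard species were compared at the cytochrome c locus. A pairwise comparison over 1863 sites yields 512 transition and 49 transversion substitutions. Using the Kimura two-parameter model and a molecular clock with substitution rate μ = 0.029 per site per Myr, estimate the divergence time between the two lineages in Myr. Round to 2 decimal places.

7.63

P = 512/1863 ≈ 0.274826 and Q = 49/1863 ≈ 0.026302.
Under the Kimura two-parameter model, d = −½ ln(1 − 2P − Q) − ¼ ln(1 − 2Q).
1 − 2P − Q = 0.424046, giving −½ ln(0.424046) = 0.428957.
1 − 2Q = 0.947396, giving −¼ ln(0.947396) = 0.013510.
d = 0.428957 + 0.013510 = 0.442467.
Under a molecular clock d = 2μt, so t = d/(2μ) = 0.442467 / (2 × 0.029) = 7.63 Myr.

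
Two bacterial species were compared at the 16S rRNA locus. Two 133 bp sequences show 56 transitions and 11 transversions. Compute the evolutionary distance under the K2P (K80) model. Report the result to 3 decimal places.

P = 56/133 ≈ 0.421053 and Q = 11/133 ≈ 0.082707.
Under the Kimura two-parameter model, d = −½ ln(1 − 2P − Q) − ¼ ln(1 − 2Q).
1 − 2P − Q = 0.075187, giving −½ ln(0.075187) = 1.293888.
1 − 2Q = 0.834586, giving −¼ ln(0.834586) = 0.045205.
d = 1.293888 + 0.045205 = 1.339093.

1.339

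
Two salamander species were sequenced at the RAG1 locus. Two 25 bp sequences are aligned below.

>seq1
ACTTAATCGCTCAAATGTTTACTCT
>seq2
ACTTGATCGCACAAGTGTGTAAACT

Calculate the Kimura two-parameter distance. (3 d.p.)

Of 25 sites, 2 differences are transitions and 4 are transversions, so P = 2/25 = 0.08 and Q = 4/25 = 0.16.
Under the Kimura two-parameter model, d = −½ ln(1 − 2P − Q) − ¼ ln(1 − 2Q).
1 − 2P − Q = 0.68, giving −½ ln(0.68) = 0.192831.
1 − 2Q = 0.68, giving −¼ ln(0.68) = 0.096416.
d = 0.192831 + 0.096416 = 0.289247.

0.289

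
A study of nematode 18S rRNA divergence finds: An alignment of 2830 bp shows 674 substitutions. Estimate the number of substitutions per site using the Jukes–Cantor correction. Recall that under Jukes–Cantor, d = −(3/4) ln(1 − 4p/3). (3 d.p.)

p = 674/2830 ≈ 0.238163.
d = −(3/4) ln(1 − 4p/3) = −0.75 ln(1 − 0.317551) = −0.75 ln(0.682449)
  = −0.75 × (-0.382067) = 0.286550 substitutions/site.

0.287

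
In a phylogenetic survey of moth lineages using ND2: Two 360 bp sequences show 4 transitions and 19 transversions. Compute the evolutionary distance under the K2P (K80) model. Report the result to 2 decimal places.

0.07

P = 4/360 ≈ 0.011111 and Q = 19/360 ≈ 0.052778.
Under the Kimura two-parameter model, d = −½ ln(1 − 2P − Q) − ¼ ln(1 − 2Q).
1 − 2P − Q = 0.925, giving −½ ln(0.925) = 0.038981.
1 − 2Q = 0.894444, giving −¼ ln(0.894444) = 0.027888.
d = 0.038981 + 0.027888 = 0.066869.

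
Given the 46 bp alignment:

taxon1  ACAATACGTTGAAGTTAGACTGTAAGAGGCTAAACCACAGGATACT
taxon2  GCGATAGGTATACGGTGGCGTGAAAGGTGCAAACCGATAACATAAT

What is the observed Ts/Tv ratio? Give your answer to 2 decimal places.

0.43

Transitions are A↔G and C↔T; transversions are all other mismatches.
Transitions: 6. Transversions: 14.
R = 6/14 = 0.428571… ≈ 0.43 (to 2 d.p.).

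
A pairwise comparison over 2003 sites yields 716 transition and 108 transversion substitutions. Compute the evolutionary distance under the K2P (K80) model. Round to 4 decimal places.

0.7609

P = 716/2003 ≈ 0.357464 and Q = 108/2003 ≈ 0.053919.
Under the Kimura two-parameter model, d = −½ ln(1 − 2P − Q) − ¼ ln(1 − 2Q).
1 − 2P − Q = 0.231153, giving −½ ln(0.231153) = 0.732338.
1 − 2Q = 0.892162, giving −¼ ln(0.892162) = 0.028527.
d = 0.732338 + 0.028527 = 0.760865.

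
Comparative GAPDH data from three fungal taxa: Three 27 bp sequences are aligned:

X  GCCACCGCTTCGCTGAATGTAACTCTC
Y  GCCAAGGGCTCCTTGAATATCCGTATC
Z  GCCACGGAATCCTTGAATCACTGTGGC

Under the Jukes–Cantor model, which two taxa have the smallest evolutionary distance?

X–Y: 11/27 differ, p = 0.407, d = 0.588.
X–Z: 12/27 differ, p = 0.444, d = 0.673.
Y–Z: 8/27 differ, p = 0.296, d = 0.377.
The smallest distance is between Y and Z.

Y and Z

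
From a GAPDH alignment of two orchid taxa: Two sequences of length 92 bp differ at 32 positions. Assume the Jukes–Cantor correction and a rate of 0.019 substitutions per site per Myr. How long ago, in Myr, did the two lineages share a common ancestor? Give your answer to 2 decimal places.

12.30

p = 32/92 ≈ 0.347826.
d = −(3/4) ln(1 − 4p/3) = −0.75 ln(1 − 0.463768) = −0.75 ln(0.536232)
  = −0.75 × (-0.623188) = 0.467391 substitutions/site.
Under a molecular clock d = 2μt, so t = d/(2μ) = 0.467391 / (2 × 0.019) = 12.30 Myr.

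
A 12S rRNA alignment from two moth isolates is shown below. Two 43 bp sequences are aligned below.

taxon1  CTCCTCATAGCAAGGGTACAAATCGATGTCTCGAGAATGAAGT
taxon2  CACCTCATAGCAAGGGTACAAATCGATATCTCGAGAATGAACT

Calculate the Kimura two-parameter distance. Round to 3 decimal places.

0.073

Of 43 sites, 1 differences are transitions and 2 are transversions, so P = 1/43 ≈ 0.023256 and Q = 2/43 ≈ 0.046512.
Under the Kimura two-parameter model, d = −½ ln(1 − 2P − Q) − ¼ ln(1 − 2Q).
1 − 2P − Q = 0.906976, giving −½ ln(0.906976) = 0.048820.
1 − 2Q = 0.906976, giving −¼ ln(0.906976) = 0.024410.
d = 0.048820 + 0.024410 = 0.073230.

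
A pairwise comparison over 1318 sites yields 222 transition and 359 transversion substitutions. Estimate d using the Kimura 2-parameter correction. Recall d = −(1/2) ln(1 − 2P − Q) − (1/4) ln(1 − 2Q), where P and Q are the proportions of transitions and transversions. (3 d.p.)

0.667

P = 222/1318 ≈ 0.168437 and Q = 359/1318 ≈ 0.272382.
Under the Kimura two-parameter model, d = −½ ln(1 − 2P − Q) − ¼ ln(1 − 2Q).
1 − 2P − Q = 0.390744, giving −½ ln(0.390744) = 0.469851.
1 − 2Q = 0.455236, giving −¼ ln(0.455236) = 0.196735.
d = 0.469851 + 0.196735 = 0.666586.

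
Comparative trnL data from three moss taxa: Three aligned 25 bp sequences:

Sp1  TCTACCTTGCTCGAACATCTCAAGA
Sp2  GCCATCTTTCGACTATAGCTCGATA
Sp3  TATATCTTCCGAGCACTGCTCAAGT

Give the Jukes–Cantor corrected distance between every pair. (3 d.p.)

Sp1–Sp2: 12/25 sites differ → p = 0.48, d = −0.75 ln(1 − 0.64) = 0.766238 ≈ 0.766.
Sp1–Sp3: 9/25 sites differ → p = 0.36, d = −0.75 ln(1 − 0.48) = 0.490445 ≈ 0.490.
Sp2–Sp3: 11/25 sites differ → p = 0.44, d = −0.75 ln(1 − 0.586667) = 0.662626 ≈ 0.663.

d(Sp1,Sp2) = 0.766, d(Sp1,Sp3) = 0.490, d(Sp2,Sp3) = 0.663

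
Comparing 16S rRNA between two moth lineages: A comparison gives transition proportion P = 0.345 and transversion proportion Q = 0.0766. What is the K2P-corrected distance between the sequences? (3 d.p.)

0.769

Under the Kimura two-parameter model, d = −½ ln(1 − 2P − Q) − ¼ ln(1 − 2Q).
1 − 2P − Q = 0.2334, giving −½ ln(0.2334) = 0.727501.
1 − 2Q = 0.8468, giving −¼ ln(0.8468) = 0.041573.
d = 0.727501 + 0.041573 = 0.769074.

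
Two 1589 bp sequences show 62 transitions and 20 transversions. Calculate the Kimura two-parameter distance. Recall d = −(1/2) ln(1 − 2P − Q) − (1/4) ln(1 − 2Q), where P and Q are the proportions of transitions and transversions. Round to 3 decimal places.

P = 62/1589 ≈ 0.039018 and Q = 20/1589 ≈ 0.012587.
Under the Kimura two-parameter model, d = −½ ln(1 − 2P − Q) − ¼ ln(1 − 2Q).
1 − 2P − Q = 0.909377, giving −½ ln(0.909377) = 0.047498.
1 − 2Q = 0.974826, giving −¼ ln(0.974826) = 0.006374.
d = 0.047498 + 0.006374 = 0.053872.

0.054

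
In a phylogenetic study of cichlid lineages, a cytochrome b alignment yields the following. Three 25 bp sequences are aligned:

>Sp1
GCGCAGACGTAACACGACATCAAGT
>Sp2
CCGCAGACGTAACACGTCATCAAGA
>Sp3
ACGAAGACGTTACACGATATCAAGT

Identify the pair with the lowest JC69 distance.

Sp1–Sp2: 3/25 differ, p = 0.120, d = 0.131.
Sp1–Sp3: 4/25 differ, p = 0.160, d = 0.180.
Sp2–Sp3: 6/25 differ, p = 0.240, d = 0.289.
The smallest distance is between Sp1 and Sp2.

Sp1 and Sp2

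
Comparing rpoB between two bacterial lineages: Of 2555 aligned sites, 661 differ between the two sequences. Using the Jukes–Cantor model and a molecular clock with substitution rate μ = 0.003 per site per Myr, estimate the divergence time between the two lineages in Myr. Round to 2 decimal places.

52.88

p = 661/2555 ≈ 0.258708.
d = −(3/4) ln(1 − 4p/3) = −0.75 ln(1 − 0.344944) = −0.75 ln(0.655056)
  = −0.75 × (-0.423035) = 0.317276 substitutions/site.
Under a molecular clock d = 2μt, so t = d/(2μ) = 0.317276 / (2 × 0.003) = 52.88 Myr.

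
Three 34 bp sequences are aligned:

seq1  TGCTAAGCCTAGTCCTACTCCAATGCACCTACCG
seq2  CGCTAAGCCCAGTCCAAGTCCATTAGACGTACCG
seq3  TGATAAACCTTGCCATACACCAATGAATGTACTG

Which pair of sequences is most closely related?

seq1 and seq2

seq1–seq2: 8/34 differ, p = 0.235, d = 0.282.
seq1–seq3: 10/34 differ, p = 0.294, d = 0.373.
seq2–seq3: 15/34 differ, p = 0.441, d = 0.665.
The smallest distance is between seq1 and seq2.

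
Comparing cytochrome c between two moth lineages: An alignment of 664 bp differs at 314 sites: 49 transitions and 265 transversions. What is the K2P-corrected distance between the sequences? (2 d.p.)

P = 49/664 ≈ 0.073795 and Q = 265/664 ≈ 0.399096.
Under the Kimura two-parameter model, d = −½ ln(1 − 2P − Q) − ¼ ln(1 − 2Q).
1 − 2P − Q = 0.453314, giving −½ ln(0.453314) = 0.395585.
1 − 2Q = 0.201808, giving −¼ ln(0.201808) = 0.400110.
d = 0.395585 + 0.400110 = 0.795695.

0.80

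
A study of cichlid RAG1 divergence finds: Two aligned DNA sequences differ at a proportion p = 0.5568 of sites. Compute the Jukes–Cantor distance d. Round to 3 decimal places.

d = −(3/4) ln(1 − 4p/3) = −0.75 ln(1 − 0.7424) = −0.75 ln(0.2576)
  = −0.75 × (-1.356347) = 1.017260 substitutions/site.

1.017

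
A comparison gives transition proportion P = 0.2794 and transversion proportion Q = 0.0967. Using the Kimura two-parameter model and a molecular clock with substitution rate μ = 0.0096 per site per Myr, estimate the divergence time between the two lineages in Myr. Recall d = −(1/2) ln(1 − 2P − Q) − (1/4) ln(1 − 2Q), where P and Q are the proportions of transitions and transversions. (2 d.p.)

Under the Kimura two-parameter model, d = −½ ln(1 − 2P − Q) − ¼ ln(1 − 2Q).
1 − 2P − Q = 0.3445, giving −½ ln(0.3445) = 0.532831.
1 − 2Q = 0.8066, giving −¼ ln(0.8066) = 0.053732.
d = 0.532831 + 0.053732 = 0.586563.
Under a molecular clock d = 2μt, so t = d/(2μ) = 0.586563 / (2 × 0.0096) = 30.55 Myr.

30.55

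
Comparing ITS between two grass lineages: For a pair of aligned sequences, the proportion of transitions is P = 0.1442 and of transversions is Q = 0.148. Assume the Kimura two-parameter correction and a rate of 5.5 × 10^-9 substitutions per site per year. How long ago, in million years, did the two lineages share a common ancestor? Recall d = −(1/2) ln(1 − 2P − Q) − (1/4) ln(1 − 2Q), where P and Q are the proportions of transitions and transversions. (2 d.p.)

34.04

Under the Kimura two-parameter model, d = −½ ln(1 − 2P − Q) − ¼ ln(1 − 2Q).
1 − 2P − Q = 0.5636, giving −½ ln(0.5636) = 0.286705.
1 − 2Q = 0.704, giving −¼ ln(0.704) = 0.087744.
d = 0.286705 + 0.087744 = 0.374449.
Under a molecular clock d = 2μt, so t = d/(2μ) = 0.374449 / (2 × 5.5 × 10^-9) = 34.04 million years.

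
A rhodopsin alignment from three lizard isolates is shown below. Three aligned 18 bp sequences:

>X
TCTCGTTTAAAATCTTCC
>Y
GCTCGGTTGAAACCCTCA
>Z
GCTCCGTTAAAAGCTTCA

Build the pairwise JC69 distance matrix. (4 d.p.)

X–Y: 6/18 sites differ → p ≈ 0.333333, d = −0.75 ln(1 − 0.444444) = 0.440839 ≈ 0.4408.
X–Z: 5/18 sites differ → p ≈ 0.277778, d = −0.75 ln(1 − 0.370371) = 0.346968 ≈ 0.3470.
Y–Z: 4/18 sites differ → p ≈ 0.222222, d = −0.75 ln(1 − 0.296296) = 0.263548 ≈ 0.2635.

d(X,Y) = 0.4408, d(X,Z) = 0.3470, d(Y,Z) = 0.2635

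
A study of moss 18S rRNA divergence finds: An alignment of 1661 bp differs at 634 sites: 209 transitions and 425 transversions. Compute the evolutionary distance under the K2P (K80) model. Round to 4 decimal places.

P = 209/1661 ≈ 0.125828 and Q = 425/1661 ≈ 0.25587.
Under the Kimura two-parameter model, d = −½ ln(1 − 2P − Q) − ¼ ln(1 − 2Q).
1 − 2P − Q = 0.492474, giving −½ ln(0.492474) = 0.354157.
1 − 2Q = 0.48826, giving −¼ ln(0.48826) = 0.179227.
d = 0.354157 + 0.179227 = 0.533384.

0.5334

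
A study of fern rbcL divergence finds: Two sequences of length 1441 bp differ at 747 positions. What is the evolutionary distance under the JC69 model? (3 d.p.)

p = 747/1441 ≈ 0.51839.
d = −(3/4) ln(1 − 4p/3) = −0.75 ln(1 − 0.691187) = −0.75 ln(0.308813)
  = −0.75 × (-1.175019) = 0.881264 substitutions/site.

0.881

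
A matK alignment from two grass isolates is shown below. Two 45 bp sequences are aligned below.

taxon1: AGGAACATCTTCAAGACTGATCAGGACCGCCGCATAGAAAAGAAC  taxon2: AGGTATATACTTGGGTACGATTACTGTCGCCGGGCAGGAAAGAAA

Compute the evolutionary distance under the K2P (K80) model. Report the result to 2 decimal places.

0.73

Of 45 sites, 12 differences are transitions and 8 are transversions, so P = 12/45 ≈ 0.266667 and Q = 8/45 ≈ 0.177778.
Under the Kimura two-parameter model, d = −½ ln(1 − 2P − Q) − ¼ ln(1 − 2Q).
1 − 2P − Q = 0.288888, giving −½ ln(0.288888) = 0.620858.
1 − 2Q = 0.644444, giving −¼ ln(0.644444) = 0.109842.
d = 0.620858 + 0.109842 = 0.730700.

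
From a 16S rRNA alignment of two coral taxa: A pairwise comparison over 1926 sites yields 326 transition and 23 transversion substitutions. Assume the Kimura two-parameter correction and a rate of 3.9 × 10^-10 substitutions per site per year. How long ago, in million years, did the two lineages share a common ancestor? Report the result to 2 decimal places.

284.35

P = 326/1926 ≈ 0.169263 and Q = 23/1926 ≈ 0.011942.
Under the Kimura two-parameter model, d = −½ ln(1 − 2P − Q) − ¼ ln(1 − 2Q).
1 − 2P − Q = 0.649532, giving −½ ln(0.649532) = 0.215752.
1 − 2Q = 0.976116, giving −¼ ln(0.976116) = 0.006043.
d = 0.215752 + 0.006043 = 0.221795.
Under a molecular clock d = 2μt, so t = d/(2μ) = 0.221795 / (2 × 3.9 × 10^-10) = 284.35 million years.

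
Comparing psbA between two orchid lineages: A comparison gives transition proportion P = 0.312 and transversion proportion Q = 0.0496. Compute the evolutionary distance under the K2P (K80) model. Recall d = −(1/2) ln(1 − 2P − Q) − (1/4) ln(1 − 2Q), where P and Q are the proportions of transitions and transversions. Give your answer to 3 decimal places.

Under the Kimura two-parameter model, d = −½ ln(1 − 2P − Q) − ¼ ln(1 − 2Q).
1 − 2P − Q = 0.3264, giving −½ ln(0.3264) = 0.559816.
1 − 2Q = 0.9008, giving −¼ ln(0.9008) = 0.026118.
d = 0.559816 + 0.026118 = 0.585934.

0.586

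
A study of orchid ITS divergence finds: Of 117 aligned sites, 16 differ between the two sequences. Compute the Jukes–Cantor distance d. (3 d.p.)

p = 16/117 ≈ 0.136752.
d = −(3/4) ln(1 − 4p/3) = −0.75 ln(1 − 0.182336) = −0.75 ln(0.817664)
  = −0.75 × (-0.201304) = 0.150978 substitutions/site.

0.151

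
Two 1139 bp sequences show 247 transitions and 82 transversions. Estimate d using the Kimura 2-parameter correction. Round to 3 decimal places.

0.391

P = 247/1139 ≈ 0.216857 and Q = 82/1139 ≈ 0.071993.
Under the Kimura two-parameter model, d = −½ ln(1 − 2P − Q) − ¼ ln(1 − 2Q).
1 − 2P − Q = 0.494293, giving −½ ln(0.494293) = 0.352313.
1 − 2Q = 0.856014, giving −¼ ln(0.856014) = 0.038867.
d = 0.352313 + 0.038867 = 0.391180.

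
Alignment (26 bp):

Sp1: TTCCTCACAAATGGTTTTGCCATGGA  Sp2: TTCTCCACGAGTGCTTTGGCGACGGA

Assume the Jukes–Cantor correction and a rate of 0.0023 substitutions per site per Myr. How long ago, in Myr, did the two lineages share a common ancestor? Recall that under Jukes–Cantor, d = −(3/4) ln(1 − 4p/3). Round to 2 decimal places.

86.10

The sequences differ at 8 of 26 sites (4, 5, 9, 11, 14, 18, 21, 23), so p = 8/26 ≈ 0.307692.
d = −(3/4) ln(1 − 4p/3) = −0.75 ln(1 − 0.410256) = −0.75 ln(0.589744)
  = −0.75 × (-0.528067) = 0.396050 substitutions/site.
Under a molecular clock d = 2μt, so t = d/(2μ) = 0.396050 / (2 × 0.0023) = 86.10 Myr.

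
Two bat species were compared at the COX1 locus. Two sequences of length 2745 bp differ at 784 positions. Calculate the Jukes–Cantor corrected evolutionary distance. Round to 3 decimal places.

p = 784/2745 ≈ 0.28561.
d = −(3/4) ln(1 − 4p/3) = −0.75 ln(1 − 0.380813) = −0.75 ln(0.619187)
  = −0.75 × (-0.479348) = 0.359511 substitutions/site.

0.360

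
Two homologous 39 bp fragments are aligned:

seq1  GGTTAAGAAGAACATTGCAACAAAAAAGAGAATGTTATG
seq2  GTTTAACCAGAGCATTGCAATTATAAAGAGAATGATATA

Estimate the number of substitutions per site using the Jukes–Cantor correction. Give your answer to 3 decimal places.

0.276

The sequences differ at 9 of 39 sites (2, 7, 8, 12, 21, 22, 24, 35, 39), so p = 9/39 ≈ 0.230769.
d = −(3/4) ln(1 − 4p/3) = −0.75 ln(1 − 0.307692) = −0.75 ln(0.692308)
  = −0.75 × (-0.367724) = 0.275793 substitutions/site.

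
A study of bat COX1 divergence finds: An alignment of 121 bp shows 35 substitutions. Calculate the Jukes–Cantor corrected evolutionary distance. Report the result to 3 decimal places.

p = 35/121 ≈ 0.289256.
d = −(3/4) ln(1 − 4p/3) = −0.75 ln(1 − 0.385675) = −0.75 ln(0.614325)
  = −0.75 × (-0.487231) = 0.365423 substitutions/site.

0.365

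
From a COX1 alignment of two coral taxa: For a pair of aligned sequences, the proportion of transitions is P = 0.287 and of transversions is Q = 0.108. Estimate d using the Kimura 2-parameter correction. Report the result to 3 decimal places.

0.634

Under the Kimura two-parameter model, d = −½ ln(1 − 2P − Q) − ¼ ln(1 − 2Q).
1 − 2P − Q = 0.318, giving −½ ln(0.318) = 0.572852.
1 − 2Q = 0.784, giving −¼ ln(0.784) = 0.060837.
d = 0.572852 + 0.060837 = 0.633689.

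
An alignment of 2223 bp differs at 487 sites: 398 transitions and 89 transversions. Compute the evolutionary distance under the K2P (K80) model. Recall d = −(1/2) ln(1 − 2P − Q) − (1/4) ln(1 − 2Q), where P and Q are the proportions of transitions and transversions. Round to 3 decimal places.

P = 398/2223 ≈ 0.179037 and Q = 89/2223 ≈ 0.040036.
Under the Kimura two-parameter model, d = −½ ln(1 − 2P − Q) − ¼ ln(1 − 2Q).
1 − 2P − Q = 0.60189, giving −½ ln(0.60189) = 0.253840.
1 − 2Q = 0.919928, giving −¼ ln(0.919928) = 0.020865.
d = 0.253840 + 0.020865 = 0.274705.

0.275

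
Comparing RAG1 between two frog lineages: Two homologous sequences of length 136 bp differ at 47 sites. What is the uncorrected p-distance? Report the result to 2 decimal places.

0.35

p = 47/136 = 0.345588… ≈ 0.35 (to 2 d.p.).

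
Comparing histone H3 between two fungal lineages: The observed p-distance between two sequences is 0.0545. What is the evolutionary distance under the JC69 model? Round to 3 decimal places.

0.057

d = −(3/4) ln(1 − 4p/3) = −0.75 ln(1 − 0.072667) = −0.75 ln(0.927333)
  = −0.75 × (-0.075443) = 0.056582 substitutions/site.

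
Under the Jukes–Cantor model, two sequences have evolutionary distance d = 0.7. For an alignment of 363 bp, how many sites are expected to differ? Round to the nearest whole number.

Invert JC69: p = (3/4)(1 − e^(−4d/3)) = 0.75 × (1 − e^(-0.933333)) = 0.75 × (1 − 0.393241) = 0.455069.
Expected differing sites = pL ≈ 0.455069 × 363 = 165.190047 ≈ 165.

165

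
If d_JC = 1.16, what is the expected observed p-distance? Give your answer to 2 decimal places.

p = (3/4)(1 − e^(−4d/3)) = 0.75 × (1 − e^(-1.546667)) = 0.75 × (1 − 0.212957) = 0.590282.

0.59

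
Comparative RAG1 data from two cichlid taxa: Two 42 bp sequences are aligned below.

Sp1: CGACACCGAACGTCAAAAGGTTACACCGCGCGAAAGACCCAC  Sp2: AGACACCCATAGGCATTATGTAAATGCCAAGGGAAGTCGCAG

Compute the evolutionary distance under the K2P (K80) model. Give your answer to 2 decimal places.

Of 42 sites, 2 differences are transitions and 18 are transversions, so P = 2/42 ≈ 0.047619 and Q = 18/42 ≈ 0.428571.
Under the Kimura two-parameter model, d = −½ ln(1 − 2P − Q) − ¼ ln(1 − 2Q).
1 − 2P − Q = 0.476191, giving −½ ln(0.476191) = 0.370968.
1 − 2Q = 0.142858, giving −¼ ln(0.142858) = 0.486476.
d = 0.370968 + 0.486476 = 0.857444.

0.86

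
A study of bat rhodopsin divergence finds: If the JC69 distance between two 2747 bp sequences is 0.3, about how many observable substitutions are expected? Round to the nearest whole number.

679

Invert JC69: p = (3/4)(1 − e^(−4d/3)) = 0.75 × (1 − e^(-0.4)) = 0.75 × (1 − 0.670320) = 0.247260.
Expected differing sites = pL ≈ 0.247260 × 2747 = 679.22322 ≈ 679.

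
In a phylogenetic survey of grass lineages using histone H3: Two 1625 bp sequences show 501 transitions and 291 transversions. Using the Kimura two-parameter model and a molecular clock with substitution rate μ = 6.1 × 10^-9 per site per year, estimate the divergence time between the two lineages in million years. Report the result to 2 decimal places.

74.17

P = 501/1625 ≈ 0.308308 and Q = 291/1625 ≈ 0.179077.
Under the Kimura two-parameter model, d = −½ ln(1 − 2P − Q) − ¼ ln(1 − 2Q).
1 − 2P − Q = 0.204307, giving −½ ln(0.204307) = 0.794066.
1 − 2Q = 0.641846, giving −¼ ln(0.641846) = 0.110852.
d = 0.794066 + 0.110852 = 0.904918.
Under a molecular clock d = 2μt, so t = d/(2μ) = 0.904918 / (2 × 6.1 × 10^-9) = 74.17 million years.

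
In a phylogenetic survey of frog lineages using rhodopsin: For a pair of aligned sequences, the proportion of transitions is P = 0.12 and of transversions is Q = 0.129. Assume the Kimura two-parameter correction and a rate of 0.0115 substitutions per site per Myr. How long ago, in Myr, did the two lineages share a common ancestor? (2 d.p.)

13.25

Under the Kimura two-parameter model, d = −½ ln(1 − 2P − Q) − ¼ ln(1 − 2Q).
1 − 2P − Q = 0.631, giving −½ ln(0.631) = 0.230225.
1 − 2Q = 0.742, giving −¼ ln(0.742) = 0.074602.
d = 0.230225 + 0.074602 = 0.304827.
Under a molecular clock d = 2μt, so t = d/(2μ) = 0.304827 / (2 × 0.0115) = 13.25 Myr.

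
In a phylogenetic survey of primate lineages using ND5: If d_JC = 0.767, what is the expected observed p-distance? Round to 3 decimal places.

p = (3/4)(1 − e^(−4d/3)) = 0.75 × (1 − e^(-1.022667)) = 0.75 × (1 − 0.359635) = 0.480274.

0.480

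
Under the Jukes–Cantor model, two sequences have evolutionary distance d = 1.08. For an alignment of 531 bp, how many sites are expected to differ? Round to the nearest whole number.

304

Invert JC69: p = (3/4)(1 − e^(−4d/3)) = 0.75 × (1 − e^(-1.44)) = 0.75 × (1 − 0.236928) = 0.572304.
Expected differing sites = pL ≈ 0.572304 × 531 = 303.893424 ≈ 304.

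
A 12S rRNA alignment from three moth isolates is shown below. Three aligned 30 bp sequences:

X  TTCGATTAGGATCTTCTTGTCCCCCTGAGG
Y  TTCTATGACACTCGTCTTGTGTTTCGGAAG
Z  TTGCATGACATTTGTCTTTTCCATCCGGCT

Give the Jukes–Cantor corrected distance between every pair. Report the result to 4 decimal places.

X–Y: 12/30 sites differ → p = 0.4, d = −0.75 ln(1 − 0.533333) = 0.571605 ≈ 0.5716.
X–Z: 15/30 sites differ → p = 0.5, d = −0.75 ln(1 − 0.666667) = 0.823960 ≈ 0.8240.
Y–Z: 12/30 sites differ → p = 0.4, d = −0.75 ln(1 − 0.533333) = 0.571605 ≈ 0.5716.

d(X,Y) = 0.5716, d(X,Z) = 0.8240, d(Y,Z) = 0.5716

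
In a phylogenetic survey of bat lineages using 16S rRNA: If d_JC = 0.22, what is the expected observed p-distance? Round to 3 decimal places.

0.191

p = (3/4)(1 − e^(−4d/3)) = 0.75 × (1 − e^(-0.293333)) = 0.75 × (1 − 0.745774) = 0.190670.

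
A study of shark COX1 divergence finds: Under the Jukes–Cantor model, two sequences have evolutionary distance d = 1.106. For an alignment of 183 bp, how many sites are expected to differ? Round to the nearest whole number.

106

Invert JC69: p = (3/4)(1 − e^(−4d/3)) = 0.75 × (1 − e^(-1.474667)) = 0.75 × (1 − 0.228855) = 0.578359.
Expected differing sites = pL ≈ 0.578359 × 183 = 105.839697 ≈ 106.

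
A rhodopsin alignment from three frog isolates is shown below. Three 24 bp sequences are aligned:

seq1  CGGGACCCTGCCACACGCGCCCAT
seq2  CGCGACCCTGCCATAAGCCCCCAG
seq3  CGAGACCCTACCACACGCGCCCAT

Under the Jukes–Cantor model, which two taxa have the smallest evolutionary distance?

seq1–seq2: 5/24 differ, p = 0.208, d = 0.244.
seq1–seq3: 2/24 differ, p = 0.083, d = 0.088.
seq2–seq3: 6/24 differ, p = 0.250, d = 0.304.
The smallest distance is between seq1 and seq3.

seq1 and seq3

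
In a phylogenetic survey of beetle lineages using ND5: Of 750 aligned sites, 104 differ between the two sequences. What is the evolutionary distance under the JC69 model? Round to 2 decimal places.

p = 104/750 ≈ 0.138667.
d = −(3/4) ln(1 − 4p/3) = −0.75 ln(1 − 0.184889) = −0.75 ln(0.815111)
  = −0.75 × (-0.204431) = 0.153323 substitutions/site.

0.15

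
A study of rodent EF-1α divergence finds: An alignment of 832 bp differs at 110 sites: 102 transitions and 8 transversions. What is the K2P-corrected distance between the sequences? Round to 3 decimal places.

P = 102/832 ≈ 0.122596 and Q = 8/832 ≈ 0.009615.
Under the Kimura two-parameter model, d = −½ ln(1 − 2P − Q) − ¼ ln(1 − 2Q).
1 − 2P − Q = 0.745193, giving −½ ln(0.745193) = 0.147056.
1 − 2Q = 0.98077, giving −¼ ln(0.98077) = 0.004854.
d = 0.147056 + 0.004854 = 0.151910.

0.152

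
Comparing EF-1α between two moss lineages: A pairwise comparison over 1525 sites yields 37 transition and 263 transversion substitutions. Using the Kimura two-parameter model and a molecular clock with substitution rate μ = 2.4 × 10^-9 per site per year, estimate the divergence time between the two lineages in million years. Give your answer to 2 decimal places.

P = 37/1525 ≈ 0.024262 and Q = 263/1525 ≈ 0.172459.
Under the Kimura two-parameter model, d = −½ ln(1 − 2P − Q) − ¼ ln(1 − 2Q).
1 − 2P − Q = 0.779017, giving −½ ln(0.779017) = 0.124861.
1 − 2Q = 0.655082, giving −¼ ln(0.655082) = 0.105749.
d = 0.124861 + 0.105749 = 0.230610.
Under a molecular clock d = 2μt, so t = d/(2μ) = 0.230610 / (2 × 2.4 × 10^-9) = 48.04 million years.

48.04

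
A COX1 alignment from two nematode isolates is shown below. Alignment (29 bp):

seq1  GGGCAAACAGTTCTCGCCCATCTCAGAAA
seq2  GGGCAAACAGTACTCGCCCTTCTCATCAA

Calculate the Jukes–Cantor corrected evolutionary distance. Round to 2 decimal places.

The sequences differ at 4 of 29 sites (12, 20, 26, 27), so p = 4/29 ≈ 0.137931.
d = −(3/4) ln(1 − 4p/3) = −0.75 ln(1 − 0.183908) = −0.75 ln(0.816092)
  = −0.75 × (-0.203228) = 0.152421 substitutions/site.

0.15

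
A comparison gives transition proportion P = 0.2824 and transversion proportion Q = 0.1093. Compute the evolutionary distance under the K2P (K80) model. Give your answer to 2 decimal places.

0.62

Under the Kimura two-parameter model, d = −½ ln(1 − 2P − Q) − ¼ ln(1 − 2Q).
1 − 2P − Q = 0.3259, giving −½ ln(0.3259) = 0.560582.
1 − 2Q = 0.7814, giving −¼ ln(0.7814) = 0.061667.
d = 0.560582 + 0.061667 = 0.622249.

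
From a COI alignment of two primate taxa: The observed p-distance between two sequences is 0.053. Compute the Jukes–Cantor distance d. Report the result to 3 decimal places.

d = −(3/4) ln(1 − 4p/3) = −0.75 ln(1 − 0.070667) = −0.75 ln(0.929333)
  = −0.75 × (-0.073288) = 0.054966 substitutions/site.

0.055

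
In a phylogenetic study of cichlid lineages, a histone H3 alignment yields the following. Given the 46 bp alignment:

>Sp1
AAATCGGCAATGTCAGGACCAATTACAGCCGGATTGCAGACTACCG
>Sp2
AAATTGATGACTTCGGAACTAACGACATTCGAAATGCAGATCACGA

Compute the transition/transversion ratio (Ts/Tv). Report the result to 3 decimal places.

Transitions are A↔G and C↔T; transversions are all other mismatches.
Transitions: 14. Transversions: 5.
R = 14/5 = 2.800.

2.800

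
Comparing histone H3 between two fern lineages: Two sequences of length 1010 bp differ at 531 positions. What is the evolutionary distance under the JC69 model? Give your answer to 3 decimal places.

p = 531/1010 ≈ 0.525743.
d = −(3/4) ln(1 − 4p/3) = −0.75 ln(1 − 0.700991) = −0.75 ln(0.299009)
  = −0.75 × (-1.207282) = 0.905462 substitutions/site.

0.905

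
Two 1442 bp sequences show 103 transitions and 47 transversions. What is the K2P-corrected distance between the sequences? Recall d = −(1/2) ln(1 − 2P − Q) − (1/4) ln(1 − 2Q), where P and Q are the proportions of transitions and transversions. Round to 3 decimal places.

0.113

P = 103/1442 ≈ 0.071429 and Q = 47/1442 ≈ 0.032594.
Under the Kimura two-parameter model, d = −½ ln(1 − 2P − Q) − ¼ ln(1 − 2Q).
1 − 2P − Q = 0.824548, giving −½ ln(0.824548) = 0.096460.
1 − 2Q = 0.934812, giving −¼ ln(0.934812) = 0.016852.
d = 0.096460 + 0.016852 = 0.113312.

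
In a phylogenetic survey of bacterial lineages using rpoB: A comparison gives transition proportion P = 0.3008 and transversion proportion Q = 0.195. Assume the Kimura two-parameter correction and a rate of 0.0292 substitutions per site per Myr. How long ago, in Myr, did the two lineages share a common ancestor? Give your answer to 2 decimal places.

Under the Kimura two-parameter model, d = −½ ln(1 − 2P − Q) − ¼ ln(1 − 2Q).
1 − 2P − Q = 0.2034, giving −½ ln(0.2034) = 0.796290.
1 − 2Q = 0.61, giving −¼ ln(0.61) = 0.123574.
d = 0.796290 + 0.123574 = 0.919864.
Under a molecular clock d = 2μt, so t = d/(2μ) = 0.919864 / (2 × 0.0292) = 15.75 Myr.

15.75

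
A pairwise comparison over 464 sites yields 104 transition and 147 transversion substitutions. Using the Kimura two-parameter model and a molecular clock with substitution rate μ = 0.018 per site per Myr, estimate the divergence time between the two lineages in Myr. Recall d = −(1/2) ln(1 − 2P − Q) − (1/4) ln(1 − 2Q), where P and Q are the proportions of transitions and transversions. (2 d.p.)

P = 104/464 ≈ 0.224138 and Q = 147/464 ≈ 0.31681.
Under the Kimura two-parameter model, d = −½ ln(1 − 2P − Q) − ¼ ln(1 − 2Q).
1 − 2P − Q = 0.234914, giving −½ ln(0.234914) = 0.724268.
1 − 2Q = 0.36638, giving −¼ ln(0.36638) = 0.251021.
d = 0.724268 + 0.251021 = 0.975289.
Under a molecular clock d = 2μt, so t = d/(2μ) = 0.975289 / (2 × 0.018) = 27.09 Myr.

27.09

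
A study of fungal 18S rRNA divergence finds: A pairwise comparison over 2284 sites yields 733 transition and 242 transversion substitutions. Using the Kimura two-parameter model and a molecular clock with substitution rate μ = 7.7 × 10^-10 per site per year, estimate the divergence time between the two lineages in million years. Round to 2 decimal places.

485.92

P = 733/2284 ≈ 0.320928 and Q = 242/2284 ≈ 0.105954.
Under the Kimura two-parameter model, d = −½ ln(1 − 2P − Q) − ¼ ln(1 − 2Q).
1 − 2P − Q = 0.25219, giving −½ ln(0.25219) = 0.688786.
1 − 2Q = 0.788092, giving −¼ ln(0.788092) = 0.059535.
d = 0.688786 + 0.059535 = 0.748321.
Under a molecular clock d = 2μt, so t = d/(2μ) = 0.748321 / (2 × 7.7 × 10^-10) = 485.92 million years.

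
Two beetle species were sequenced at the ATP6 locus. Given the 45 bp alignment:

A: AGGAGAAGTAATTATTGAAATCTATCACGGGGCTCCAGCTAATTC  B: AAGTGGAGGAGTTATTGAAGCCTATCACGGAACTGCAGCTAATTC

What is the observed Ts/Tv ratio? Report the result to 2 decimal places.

Transitions are A↔G and C↔T; transversions are all other mismatches.
Transitions: 7. Transversions: 3.
R = 7/3 = 2.333333… ≈ 2.33 (to 2 d.p.).

2.33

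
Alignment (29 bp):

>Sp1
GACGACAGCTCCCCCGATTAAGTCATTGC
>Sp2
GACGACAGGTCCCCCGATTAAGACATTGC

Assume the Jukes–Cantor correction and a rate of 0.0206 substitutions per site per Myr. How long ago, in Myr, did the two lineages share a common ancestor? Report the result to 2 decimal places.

1.76

The sequences differ at 2 of 29 sites (9, 23), so p = 2/29 ≈ 0.068966.
d = −(3/4) ln(1 − 4p/3) = −0.75 ln(1 − 0.091955) = −0.75 ln(0.908045)
  = −0.75 × (-0.096461) = 0.072346 substitutions/site.
Under a molecular clock d = 2μt, so t = d/(2μ) = 0.072346 / (2 × 0.0206) = 1.76 Myr.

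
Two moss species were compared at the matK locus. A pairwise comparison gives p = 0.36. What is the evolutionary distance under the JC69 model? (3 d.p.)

0.490

d = −(3/4) ln(1 − 4p/3) = −0.75 ln(1 − 0.48) = −0.75 ln(0.52)
  = −0.75 × (-0.653926) = 0.490445 substitutions/site.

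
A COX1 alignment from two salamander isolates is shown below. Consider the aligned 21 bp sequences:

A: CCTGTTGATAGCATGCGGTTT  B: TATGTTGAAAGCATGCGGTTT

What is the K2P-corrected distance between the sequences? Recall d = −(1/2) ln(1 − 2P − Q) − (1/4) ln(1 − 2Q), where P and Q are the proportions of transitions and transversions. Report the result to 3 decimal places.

0.158

Of 21 sites, 1 differences are transitions and 2 are transversions, so P = 1/21 ≈ 0.047619 and Q = 2/21 ≈ 0.095238.
Under the Kimura two-parameter model, d = −½ ln(1 − 2P − Q) − ¼ ln(1 − 2Q).
1 − 2P − Q = 0.809524, giving −½ ln(0.809524) = 0.105654.
1 − 2Q = 0.809524, giving −¼ ln(0.809524) = 0.052827.
d = 0.105654 + 0.052827 = 0.158481.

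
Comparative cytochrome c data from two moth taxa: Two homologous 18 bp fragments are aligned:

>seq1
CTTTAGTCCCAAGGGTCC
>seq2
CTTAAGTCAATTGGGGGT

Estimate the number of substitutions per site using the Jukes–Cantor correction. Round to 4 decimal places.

The sequences differ at 8 of 18 sites (4, 9, 10, 11, 12, 16, 17, 18), so p = 8/18 ≈ 0.444444.
d = −(3/4) ln(1 − 4p/3) = −0.75 ln(1 − 0.592592) = −0.75 ln(0.407408)
  = −0.75 × (-0.897940) = 0.673455 substitutions/site.

0.6735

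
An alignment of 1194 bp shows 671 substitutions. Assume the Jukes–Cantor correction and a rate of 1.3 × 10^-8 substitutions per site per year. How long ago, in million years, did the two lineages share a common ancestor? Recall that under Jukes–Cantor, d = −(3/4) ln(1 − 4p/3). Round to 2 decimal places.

39.91

p = 671/1194 ≈ 0.561977.
d = −(3/4) ln(1 − 4p/3) = −0.75 ln(1 − 0.749303) = −0.75 ln(0.250697)
  = −0.75 × (-1.383510) = 1.037633 substitutions/site.
Under a molecular clock d = 2μt, so t = d/(2μ) = 1.037633 / (2 × 1.3 × 10^-8) = 39.91 million years.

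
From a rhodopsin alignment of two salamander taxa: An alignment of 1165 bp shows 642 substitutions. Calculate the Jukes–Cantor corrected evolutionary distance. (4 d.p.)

p = 642/1165 ≈ 0.551073.
d = −(3/4) ln(1 − 4p/3) = −0.75 ln(1 − 0.734764) = −0.75 ln(0.265236)
  = −0.75 × (-1.327135) = 0.995351 substitutions/site.

0.9954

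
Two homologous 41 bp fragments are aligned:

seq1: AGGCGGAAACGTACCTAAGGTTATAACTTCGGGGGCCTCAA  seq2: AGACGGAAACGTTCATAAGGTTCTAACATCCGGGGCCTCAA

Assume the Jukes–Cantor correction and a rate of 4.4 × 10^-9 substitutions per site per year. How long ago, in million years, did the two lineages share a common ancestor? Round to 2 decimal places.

The sequences differ at 6 of 41 sites (3, 13, 15, 23, 28, 31), so p = 6/41 ≈ 0.146341.
d = −(3/4) ln(1 − 4p/3) = −0.75 ln(1 − 0.195121) = −0.75 ln(0.804879)
  = −0.75 × (-0.217063) = 0.162797 substitutions/site.
Under a molecular clock d = 2μt, so t = d/(2μ) = 0.162797 / (2 × 4.4 × 10^-9) = 18.50 million years.

18.50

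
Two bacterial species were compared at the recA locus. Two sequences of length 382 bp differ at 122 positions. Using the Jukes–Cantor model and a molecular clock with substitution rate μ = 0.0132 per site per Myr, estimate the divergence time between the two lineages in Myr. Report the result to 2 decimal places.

15.76

p = 122/382 ≈ 0.319372.
d = −(3/4) ln(1 − 4p/3) = −0.75 ln(1 − 0.425829) = −0.75 ln(0.574171)
  = −0.75 × (-0.554828) = 0.416121 substitutions/site.
Under a molecular clock d = 2μt, so t = d/(2μ) = 0.416121 / (2 × 0.0132) = 15.76 Myr.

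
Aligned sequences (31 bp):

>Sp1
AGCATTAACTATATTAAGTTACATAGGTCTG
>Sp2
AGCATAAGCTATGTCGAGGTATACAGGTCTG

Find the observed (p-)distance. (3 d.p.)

The sequences differ at 8 of 31 positions (sites 6, 8, 13, 15, 16, 19, 22, 24).
p = 8/31 = 0.258064… ≈ 0.258 (to 3 d.p.).

0.258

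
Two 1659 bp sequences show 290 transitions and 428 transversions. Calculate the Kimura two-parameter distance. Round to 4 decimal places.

P = 290/1659 ≈ 0.174804 and Q = 428/1659 ≈ 0.257987.
Under the Kimura two-parameter model, d = −½ ln(1 − 2P − Q) − ¼ ln(1 − 2Q).
1 − 2P − Q = 0.392405, giving −½ ln(0.392405) = 0.467730.
1 − 2Q = 0.484026, giving −¼ ln(0.484026) = 0.181404.
d = 0.467730 + 0.181404 = 0.649134.

0.6491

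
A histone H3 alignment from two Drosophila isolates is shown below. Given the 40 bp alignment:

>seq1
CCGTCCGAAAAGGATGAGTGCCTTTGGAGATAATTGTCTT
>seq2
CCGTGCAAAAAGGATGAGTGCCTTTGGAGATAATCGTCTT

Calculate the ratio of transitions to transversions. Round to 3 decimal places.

Transitions are A↔G and C↔T; transversions are all other mismatches.
Transitions: 2. Transversions: 1.
R = 2/1 = 2.000.

2.000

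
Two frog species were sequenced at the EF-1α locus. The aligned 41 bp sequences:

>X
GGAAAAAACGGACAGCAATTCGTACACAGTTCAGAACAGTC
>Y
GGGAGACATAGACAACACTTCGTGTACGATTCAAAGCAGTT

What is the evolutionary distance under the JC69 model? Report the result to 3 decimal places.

0.456

The sequences differ at 14 of 41 sites, so p = 14/41 ≈ 0.341463.
d = −(3/4) ln(1 − 4p/3) = −0.75 ln(1 − 0.455284) = −0.75 ln(0.544716)
  = −0.75 × (-0.607491) = 0.455618 substitutions/site.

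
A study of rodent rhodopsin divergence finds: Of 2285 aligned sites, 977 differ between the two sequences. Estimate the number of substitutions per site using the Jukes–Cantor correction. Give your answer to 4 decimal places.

p = 977/2285 ≈ 0.427571.
d = −(3/4) ln(1 − 4p/3) = −0.75 ln(1 − 0.570095) = −0.75 ln(0.429905)
  = −0.75 × (-0.844191) = 0.633143 substitutions/site.

0.6331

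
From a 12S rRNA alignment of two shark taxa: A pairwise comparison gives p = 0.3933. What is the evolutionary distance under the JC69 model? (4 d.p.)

d = −(3/4) ln(1 − 4p/3) = −0.75 ln(1 − 0.5244) = −0.75 ln(0.4756)
  = −0.75 × (-0.743178) = 0.557384 substitutions/site.

0.5574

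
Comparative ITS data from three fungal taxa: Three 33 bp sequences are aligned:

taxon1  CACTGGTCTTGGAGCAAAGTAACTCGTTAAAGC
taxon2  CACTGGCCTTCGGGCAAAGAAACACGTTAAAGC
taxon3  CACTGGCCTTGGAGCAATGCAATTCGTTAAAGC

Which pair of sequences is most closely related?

taxon1 and taxon3

taxon1–taxon2: 5/33 differ, p = 0.152, d = 0.169.
taxon1–taxon3: 4/33 differ, p = 0.121, d = 0.132.
taxon2–taxon3: 6/33 differ, p = 0.182, d = 0.208.
The smallest distance is between taxon1 and taxon3.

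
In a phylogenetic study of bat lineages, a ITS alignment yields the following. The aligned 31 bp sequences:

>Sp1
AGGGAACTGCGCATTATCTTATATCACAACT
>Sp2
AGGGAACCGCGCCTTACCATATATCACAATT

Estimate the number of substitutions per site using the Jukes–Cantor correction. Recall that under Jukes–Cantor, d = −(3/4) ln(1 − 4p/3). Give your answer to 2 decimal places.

The sequences differ at 5 of 31 sites (8, 13, 17, 19, 30), so p = 5/31 ≈ 0.16129.
d = −(3/4) ln(1 − 4p/3) = −0.75 ln(1 − 0.215053) = −0.75 ln(0.784947)
  = −0.75 × (-0.242139) = 0.181604 substitutions/site.

0.18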